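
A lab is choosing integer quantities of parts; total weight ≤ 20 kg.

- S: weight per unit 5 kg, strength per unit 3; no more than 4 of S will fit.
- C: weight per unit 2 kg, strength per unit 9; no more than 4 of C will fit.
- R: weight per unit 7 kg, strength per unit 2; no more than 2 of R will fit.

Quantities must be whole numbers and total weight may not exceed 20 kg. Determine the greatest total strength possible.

C has the best ratio (9/2); taking only C gives at most 4×9 = 36 (stopped by the supply cap of 4).
Mixing does better — 2×S and 4×C: weight 18 ≤ 20, strength 2·3 + 4·9 = 42.

42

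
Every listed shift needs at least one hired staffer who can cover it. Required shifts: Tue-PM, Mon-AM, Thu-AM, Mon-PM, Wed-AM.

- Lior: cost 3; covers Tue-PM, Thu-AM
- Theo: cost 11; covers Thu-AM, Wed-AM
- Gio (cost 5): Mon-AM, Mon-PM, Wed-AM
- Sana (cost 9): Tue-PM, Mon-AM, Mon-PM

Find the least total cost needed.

8

Choose Lior and Gio: together they cover Tue-PM, Mon-AM, Thu-AM, Mon-PM, Wed-AM — every shift.
Total cost: 3 + 5 = 8.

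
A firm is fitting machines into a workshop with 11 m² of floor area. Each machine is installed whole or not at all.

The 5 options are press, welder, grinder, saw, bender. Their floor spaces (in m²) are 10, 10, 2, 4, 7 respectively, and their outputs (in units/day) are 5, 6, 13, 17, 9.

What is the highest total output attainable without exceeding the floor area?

Take grinder and saw: floor space 2 + 4 = 6 ≤ 11, output 13 + 17 = 30.
No other feasible combination does better.

30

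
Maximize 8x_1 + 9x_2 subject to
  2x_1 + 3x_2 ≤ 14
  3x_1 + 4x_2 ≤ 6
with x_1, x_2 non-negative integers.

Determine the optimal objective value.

16

(x_1,x_2)=(2,0): 2·2+3·0=4≤14, 3·2+4·0=6≤6, objective 16.
(x_1,x_2)=(1,0): 2·1+3·0=2≤14, 3·1+4·0=3≤6, objective 8.
No feasible integer point exceeds 16.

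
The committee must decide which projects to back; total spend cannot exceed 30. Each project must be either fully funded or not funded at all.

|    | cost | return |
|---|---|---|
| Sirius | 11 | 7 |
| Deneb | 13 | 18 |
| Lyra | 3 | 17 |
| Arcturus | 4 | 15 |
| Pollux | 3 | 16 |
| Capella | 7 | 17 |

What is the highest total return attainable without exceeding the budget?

83

Sirius + Lyra + Arcturus + Pollux + Capella: cost 11 + 3 + 4 + 3 + 7 = 28 ≤ 30, return 7 + 17 + 15 + 16 + 17 = 72.
Deneb + Lyra + Arcturus + Pollux + Capella: cost 13 + 3 + 4 + 3 + 7 = 30 ≤ 30, return 18 + 17 + 15 + 16 + 17 = 83.
Deneb + Lyra + Pollux + Capella: cost 13 + 3 + 3 + 7 = 26 ≤ 30, return 18 + 17 + 16 + 17 = 68.
Best is Deneb, Lyra, Arcturus, Pollux, and Capella with total return 83.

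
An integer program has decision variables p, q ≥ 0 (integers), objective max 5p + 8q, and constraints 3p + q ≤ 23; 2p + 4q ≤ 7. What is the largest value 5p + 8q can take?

Relaxing integrality, the LP optimum is 17.50 at (p,q) = (3.5, 0), which is not an integer point.
(p,q)=(3,0): 3·3+1·0=9≤23, 2·3+4·0=6≤7, objective 15.
(p,q)=(2,0): 3·2+1·0=6≤23, 2·2+4·0=4≤7, objective 10.
No feasible integer point exceeds 15.

15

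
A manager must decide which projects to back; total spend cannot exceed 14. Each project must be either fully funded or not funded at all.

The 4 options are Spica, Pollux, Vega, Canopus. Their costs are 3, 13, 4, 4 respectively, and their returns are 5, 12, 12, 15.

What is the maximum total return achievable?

This is an integer program with binary decision variables.
Vega + Canopus: cost 4 + 4 = 8 ≤ 14, return 12 + 15 = 27.
Spica + Vega + Canopus: cost 3 + 4 + 4 = 11 ≤ 14, return 5 + 12 + 15 = 32.
Best is Spica, Vega, and Canopus with total return 32.

32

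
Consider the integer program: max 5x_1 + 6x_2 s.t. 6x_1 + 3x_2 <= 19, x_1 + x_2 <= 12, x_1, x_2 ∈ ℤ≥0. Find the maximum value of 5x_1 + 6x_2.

36

(x_1,x_2)=(0,6): 6·0+3·6=18≤19, 1·0+1·6=6≤12, objective 36.
(x_1,x_2)=(0,5): 6·0+3·5=15≤19, 1·0+1·5=5≤12, objective 30.
The best lattice point is (0,6), giving 36.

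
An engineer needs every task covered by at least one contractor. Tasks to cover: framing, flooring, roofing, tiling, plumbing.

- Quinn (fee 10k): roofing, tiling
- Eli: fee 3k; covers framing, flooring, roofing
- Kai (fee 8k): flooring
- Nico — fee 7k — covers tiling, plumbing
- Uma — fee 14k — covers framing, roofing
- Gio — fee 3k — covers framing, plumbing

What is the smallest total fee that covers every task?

10

The greedy cost-per-new-task heuristic would pick Eli, Gio, and Nico for 13, but a cheaper cover exists.
Choose Eli and Nico: together they cover framing, flooring, roofing, tiling, plumbing — every task.
Total fee: 3 + 7 = 10.
No cover costs less than 10.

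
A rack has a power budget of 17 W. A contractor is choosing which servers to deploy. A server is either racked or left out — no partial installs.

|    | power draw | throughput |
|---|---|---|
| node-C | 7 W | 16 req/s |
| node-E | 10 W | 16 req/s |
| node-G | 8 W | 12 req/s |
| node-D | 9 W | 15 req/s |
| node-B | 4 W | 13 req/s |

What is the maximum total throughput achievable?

node-C + node-D: power draw 7 + 9 = 16 ≤ 17, throughput 16 + 15 = 31.
node-C + node-E: power draw 7 + 10 = 17 ≤ 17, throughput 16 + 16 = 32.
node-C + node-B: power draw 7 + 4 = 11 ≤ 17, throughput 16 + 13 = 29.
Best is node-C and node-E with total throughput 32.

32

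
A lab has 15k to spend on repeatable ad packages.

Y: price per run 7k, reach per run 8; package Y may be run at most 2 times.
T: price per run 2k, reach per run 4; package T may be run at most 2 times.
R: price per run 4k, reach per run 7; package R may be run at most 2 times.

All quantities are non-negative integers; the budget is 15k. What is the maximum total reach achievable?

2×T and 2×R: price 12 ≤ 15, reach 2·4 + 2·7 = 22.
1×Y, 2×T, and 1×R: price 15 ≤ 15, reach 1·8 + 2·4 + 1·7 = 23.
Best is 23.

23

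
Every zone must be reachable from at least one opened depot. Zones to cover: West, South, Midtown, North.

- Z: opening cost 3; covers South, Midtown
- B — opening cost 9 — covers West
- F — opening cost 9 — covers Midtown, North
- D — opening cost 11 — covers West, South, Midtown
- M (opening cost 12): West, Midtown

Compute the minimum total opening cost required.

20

The greedy cost-per-new-zone heuristic would pick Z, B, and F for 21, but a cheaper cover exists.
Choose F and D: together they cover West, South, Midtown, North — every zone.
Total opening cost: 9 + 11 = 20.
No cover costs less than 20.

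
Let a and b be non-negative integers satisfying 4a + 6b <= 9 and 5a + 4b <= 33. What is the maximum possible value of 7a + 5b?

(a,b)=(2,0): 4·2+6·0=8≤9, 5·2+4·0=10≤33, objective 14.
(a,b)=(1,0): 4·1+6·0=4≤9, 5·1+4·0=5≤33, objective 7.
No feasible integer point exceeds 14.

14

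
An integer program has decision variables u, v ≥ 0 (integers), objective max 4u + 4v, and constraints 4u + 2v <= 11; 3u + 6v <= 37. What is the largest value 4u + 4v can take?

Relaxing integrality, the LP optimum is 22.00 at (u,v) = (0, 5.5), which is not an integer point.
(u,v)=(0,5): 4·0+2·5=10≤11, 3·0+6·5=30≤37, objective 20.
(u,v)=(0,4): 4·0+2·4=8≤11, 3·0+6·4=24≤37, objective 16.
Maximum is 20 at (u,v)=(0,5).

20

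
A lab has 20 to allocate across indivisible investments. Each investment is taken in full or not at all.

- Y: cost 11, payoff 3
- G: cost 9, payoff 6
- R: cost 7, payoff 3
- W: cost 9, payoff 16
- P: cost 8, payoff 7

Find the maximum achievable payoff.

Treat it as a binary knapsack problem.
G + W: cost 9 + 9 = 18 ≤ 20, payoff 6 + 16 = 22.
W + P: cost 9 + 8 = 17 ≤ 20, payoff 16 + 7 = 23.
Best is W and P with total payoff 23.

23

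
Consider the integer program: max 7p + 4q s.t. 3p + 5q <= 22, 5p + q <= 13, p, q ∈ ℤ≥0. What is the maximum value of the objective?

Relaxing integrality, the LP optimum is 26.59 at (p,q) = (1.95, 3.23), which is not an integer point.
(p,q)=(2,3): 3·2+5·3=21≤22, 5·2+1·3=13≤13, objective 26.
(p,q)=(2,2): 3·2+5·2=16≤22, 5·2+1·2=12≤13, objective 22.
The best lattice point is (2,3), giving 26.

26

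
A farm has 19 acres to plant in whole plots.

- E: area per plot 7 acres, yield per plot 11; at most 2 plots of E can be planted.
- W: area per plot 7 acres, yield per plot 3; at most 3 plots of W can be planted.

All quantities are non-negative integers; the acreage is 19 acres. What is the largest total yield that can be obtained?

22

2×E: area 14 ≤ 19, yield 2·11 = 22.
1×E and 1×W: area 14 ≤ 19, yield 1·11 + 1·3 = 14.
Best is 22.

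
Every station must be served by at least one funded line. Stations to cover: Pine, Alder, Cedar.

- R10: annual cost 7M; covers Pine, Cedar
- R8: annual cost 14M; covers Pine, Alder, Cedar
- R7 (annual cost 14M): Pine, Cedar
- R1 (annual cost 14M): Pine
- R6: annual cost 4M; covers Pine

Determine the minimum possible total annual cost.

The greedy cost-per-new-station heuristic would pick R10 and R8 for 21, but a cheaper cover exists.
R8 alone covers Pine, Alder, Cedar — every station.
Total annual cost: 14.
No cover costs less than 14.

14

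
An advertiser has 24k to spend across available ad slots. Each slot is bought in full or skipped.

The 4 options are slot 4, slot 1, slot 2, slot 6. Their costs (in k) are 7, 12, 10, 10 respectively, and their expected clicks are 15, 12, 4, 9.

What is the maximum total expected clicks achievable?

Allowing fractional choices, the relaxed optimum would be about 31.5, but ad slots are indivisible.
slot 4 + slot 1: cost 7 + 12 = 19 ≤ 24, expected clicks 15 + 12 = 27.
slot 1 + slot 6: cost 12 + 10 = 22 ≤ 24, expected clicks 12 + 9 = 21.
slot 4 + slot 6: cost 7 + 10 = 17 ≤ 24, expected clicks 15 + 9 = 24.
Best is slot 4 and slot 1 with total expected clicks 27.

27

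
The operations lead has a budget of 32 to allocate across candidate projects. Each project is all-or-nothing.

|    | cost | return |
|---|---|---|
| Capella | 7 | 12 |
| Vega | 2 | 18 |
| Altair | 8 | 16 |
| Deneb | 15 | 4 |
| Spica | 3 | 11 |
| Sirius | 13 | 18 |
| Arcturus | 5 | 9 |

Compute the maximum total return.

72

Vega + Altair + Spica + Sirius + Arcturus: cost 2 + 8 + 3 + 13 + 5 = 31 ≤ 32, return 18 + 16 + 11 + 18 + 9 = 72.
Capella + Vega + Spica + Sirius + Arcturus: cost 7 + 2 + 3 + 13 + 5 = 30 ≤ 32, return 12 + 18 + 11 + 18 + 9 = 68.
Capella + Vega + Altair + Spica + Arcturus: cost 7 + 2 + 8 + 3 + 5 = 25 ≤ 32, return 12 + 18 + 16 + 11 + 9 = 66.
Best is Vega, Altair, Spica, Sirius, and Arcturus with total return 72.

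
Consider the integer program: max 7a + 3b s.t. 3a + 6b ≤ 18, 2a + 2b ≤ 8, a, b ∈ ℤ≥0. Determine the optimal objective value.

28

(a,b)=(4,0) is feasible, giving 28.
(a,b)=(3,1) is feasible, giving 24.
The best lattice point is (4,0), giving 28.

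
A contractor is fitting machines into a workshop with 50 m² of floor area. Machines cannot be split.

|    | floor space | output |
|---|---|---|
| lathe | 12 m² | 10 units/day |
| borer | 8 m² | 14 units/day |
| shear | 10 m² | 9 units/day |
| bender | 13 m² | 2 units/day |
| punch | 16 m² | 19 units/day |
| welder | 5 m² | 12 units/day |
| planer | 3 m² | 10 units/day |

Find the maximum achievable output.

65

lathe + borer + punch + welder + planer: floor space 12 + 8 + 16 + 5 + 3 = 44 ≤ 50, output 10 + 14 + 19 + 12 + 10 = 65.
borer + shear + punch + welder + planer: floor space 8 + 10 + 16 + 5 + 3 = 42 ≤ 50, output 14 + 9 + 19 + 12 + 10 = 64.
lathe + borer + shear + punch + planer: floor space 12 + 8 + 10 + 16 + 3 = 49 ≤ 50, output 10 + 14 + 9 + 19 + 10 = 62.
Best is lathe, borer, punch, welder, and planer with total output 65.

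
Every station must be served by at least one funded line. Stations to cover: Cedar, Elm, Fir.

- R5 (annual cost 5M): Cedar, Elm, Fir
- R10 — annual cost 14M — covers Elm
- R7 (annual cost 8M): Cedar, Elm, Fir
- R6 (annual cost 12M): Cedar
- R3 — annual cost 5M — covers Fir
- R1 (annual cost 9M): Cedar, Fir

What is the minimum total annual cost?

5

R5 alone covers Cedar, Elm, Fir — every station.
Total annual cost: 5.
No cover costs less than 5.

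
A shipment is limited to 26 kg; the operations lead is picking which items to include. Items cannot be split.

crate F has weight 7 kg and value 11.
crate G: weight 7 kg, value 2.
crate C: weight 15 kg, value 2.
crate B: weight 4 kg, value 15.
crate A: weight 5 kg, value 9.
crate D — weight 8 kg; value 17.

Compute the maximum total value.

52

crate F + crate B + crate D: weight 7 + 4 + 8 = 19 ≤ 26, value 11 + 15 + 17 = 43.
crate F + crate G + crate B + crate D: weight 7 + 7 + 4 + 8 = 26 ≤ 26, value 11 + 2 + 15 + 17 = 45.
crate F + crate B + crate A + crate D: weight 7 + 4 + 5 + 8 = 24 ≤ 26, value 11 + 15 + 9 + 17 = 52.
Best is crate F, crate B, crate A, and crate D with total value 52.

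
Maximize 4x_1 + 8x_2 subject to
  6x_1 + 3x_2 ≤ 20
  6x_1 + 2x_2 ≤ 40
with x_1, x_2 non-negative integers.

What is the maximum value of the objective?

48

The continuous relaxation peaks at (0, 6.67) with value 53.33; rounding to a feasible lattice point costs some objective.
(x_1,x_2)=(0,6) is feasible, giving 48.
(x_1,x_2)=(0,5) is feasible, giving 40.
The best lattice point is (0,6), giving 48.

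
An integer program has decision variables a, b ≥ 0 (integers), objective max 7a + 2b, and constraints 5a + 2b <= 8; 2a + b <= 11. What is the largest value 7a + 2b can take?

9

(a,b)=(1,1) is feasible, giving 9.
(a,b)=(1,0) is feasible, giving 7.
(a,b)=(0,2) is feasible, giving 4.
Maximum is 9 at (a,b)=(1,1).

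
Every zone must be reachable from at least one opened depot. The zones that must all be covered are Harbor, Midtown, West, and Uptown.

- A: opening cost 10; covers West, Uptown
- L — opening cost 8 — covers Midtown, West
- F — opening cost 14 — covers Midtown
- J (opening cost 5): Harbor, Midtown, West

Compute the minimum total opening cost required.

15

This is an integer covering problem.
Choose A and J: together they cover Harbor, Midtown, West, Uptown — every zone.
Total opening cost: 10 + 5 = 15.
No cover costs less than 15.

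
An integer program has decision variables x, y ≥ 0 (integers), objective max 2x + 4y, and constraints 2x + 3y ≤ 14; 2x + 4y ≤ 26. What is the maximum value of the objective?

Relaxing integrality, the LP optimum is 18.67 at (x,y) = (0, 4.67), which is not an integer point.
(x,y)=(1,4): 2·1+3·4=14≤14, 2·1+4·4=18≤26, objective 18.
(x,y)=(0,4): 2·0+3·4=12≤14, 2·0+4·4=16≤26, objective 16.
Maximum is 18 at (x,y)=(1,4).

18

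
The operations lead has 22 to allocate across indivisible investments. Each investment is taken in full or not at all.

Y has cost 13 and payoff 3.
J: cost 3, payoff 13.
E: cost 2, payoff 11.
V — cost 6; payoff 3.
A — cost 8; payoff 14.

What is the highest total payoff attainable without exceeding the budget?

Allowing fractional choices, the relaxed optimum would be about 41.7, but investments are indivisible.
J + V + A: cost 3 + 6 + 8 = 17 ≤ 22, payoff 13 + 3 + 14 = 30.
J + E + V + A: cost 3 + 2 + 6 + 8 = 19 ≤ 22, payoff 13 + 11 + 3 + 14 = 41.
J + E + A: cost 3 + 2 + 8 = 13 ≤ 22, payoff 13 + 11 + 14 = 38.
Best is J, E, V, and A with total payoff 41.

41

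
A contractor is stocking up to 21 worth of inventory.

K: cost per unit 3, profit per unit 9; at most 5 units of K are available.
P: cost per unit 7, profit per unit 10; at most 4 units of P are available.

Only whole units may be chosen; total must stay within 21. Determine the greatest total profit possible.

46

K has the best ratio (9/3); taking only K gives at most 5×9 = 45 (stopped by the supply cap of 5).
Mixing does better — 4×K and 1×P: cost 19 ≤ 21, profit 4·9 + 1·10 = 46.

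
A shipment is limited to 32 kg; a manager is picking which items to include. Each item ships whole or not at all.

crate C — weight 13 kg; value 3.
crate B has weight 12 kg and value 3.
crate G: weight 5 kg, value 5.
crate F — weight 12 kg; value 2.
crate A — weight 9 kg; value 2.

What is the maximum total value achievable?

This is an integer program with binary decision variables.
crate B + crate G + crate A: weight 12 + 5 + 9 = 26 ≤ 32, value 3 + 5 + 2 = 10.
crate C + crate G + crate A: weight 13 + 5 + 9 = 27 ≤ 32, value 3 + 5 + 2 = 10.
crate C + crate B + crate G: weight 13 + 12 + 5 = 30 ≤ 32, value 3 + 3 + 5 = 11.
Best is crate C, crate B, and crate G with total value 11.

11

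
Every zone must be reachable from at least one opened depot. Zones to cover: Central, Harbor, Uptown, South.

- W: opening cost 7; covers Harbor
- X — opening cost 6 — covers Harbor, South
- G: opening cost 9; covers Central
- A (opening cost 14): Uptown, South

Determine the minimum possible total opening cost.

This is an integer covering problem.
Choose X, G, and A: together they cover Central, Harbor, Uptown, South — every zone.
Total opening cost: 6 + 9 + 14 = 29.

29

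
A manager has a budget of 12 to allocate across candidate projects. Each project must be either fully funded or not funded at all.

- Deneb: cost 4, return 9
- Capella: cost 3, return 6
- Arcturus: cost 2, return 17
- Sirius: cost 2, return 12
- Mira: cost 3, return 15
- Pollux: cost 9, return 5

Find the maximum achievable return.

Allowing fractional choices, the relaxed optimum would be about 55.0, but projects are indivisible.
Deneb + Capella + Arcturus + Mira: cost 4 + 3 + 2 + 3 = 12 ≤ 12, return 9 + 6 + 17 + 15 = 47.
Capella + Arcturus + Sirius + Mira: cost 3 + 2 + 2 + 3 = 10 ≤ 12, return 6 + 17 + 12 + 15 = 50.
Deneb + Arcturus + Sirius + Mira: cost 4 + 2 + 2 + 3 = 11 ≤ 12, return 9 + 17 + 12 + 15 = 53.
Best is Deneb, Arcturus, Sirius, and Mira with total return 53.

53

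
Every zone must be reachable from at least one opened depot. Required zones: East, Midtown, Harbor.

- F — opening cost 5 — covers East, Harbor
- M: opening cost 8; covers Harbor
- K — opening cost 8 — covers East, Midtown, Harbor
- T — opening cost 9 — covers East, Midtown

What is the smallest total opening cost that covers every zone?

8

This is an integer covering problem.
K alone covers East, Midtown, Harbor — every zone.
Total opening cost: 8.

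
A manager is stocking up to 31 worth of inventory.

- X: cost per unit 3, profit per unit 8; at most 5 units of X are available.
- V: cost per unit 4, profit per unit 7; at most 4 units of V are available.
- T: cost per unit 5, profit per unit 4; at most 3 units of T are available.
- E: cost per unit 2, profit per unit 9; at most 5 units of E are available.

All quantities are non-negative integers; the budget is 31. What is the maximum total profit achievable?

92

This is a bounded integer knapsack.
E has the best ratio (9/2); taking only E gives at most 5×9 = 45 (stopped by the supply cap of 5).
Mixing does better — 5×X, 1×V, and 5×E: cost 29 ≤ 31, profit 5·8 + 1·7 + 5·9 = 92.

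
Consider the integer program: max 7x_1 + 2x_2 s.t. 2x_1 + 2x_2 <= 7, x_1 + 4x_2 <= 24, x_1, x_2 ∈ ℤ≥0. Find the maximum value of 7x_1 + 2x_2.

21

Relaxing integrality, the LP optimum is 24.50 at (x_1,x_2) = (3.5, 0), which is not an integer point.
(x_1,x_2)=(3,0): 2·3+2·0=6≤7, 1·3+4·0=3≤24, objective 21.
(x_1,x_2)=(2,1): 2·2+2·1=6≤7, 1·2+4·1=6≤24, objective 16.
(x_1,x_2)=(2,0): 2·2+2·0=4≤7, 1·2+4·0=2≤24, objective 14.
Maximum is 21 at (x_1,x_2)=(3,0).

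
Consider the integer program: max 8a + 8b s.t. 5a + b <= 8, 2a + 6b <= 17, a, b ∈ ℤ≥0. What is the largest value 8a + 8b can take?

24

(a,b)=(1,2) is feasible, giving 24.
(a,b)=(0,2) is feasible, giving 16.
(a,b)=(1,1) is feasible, giving 16.
Maximum is 24 at (a,b)=(1,2).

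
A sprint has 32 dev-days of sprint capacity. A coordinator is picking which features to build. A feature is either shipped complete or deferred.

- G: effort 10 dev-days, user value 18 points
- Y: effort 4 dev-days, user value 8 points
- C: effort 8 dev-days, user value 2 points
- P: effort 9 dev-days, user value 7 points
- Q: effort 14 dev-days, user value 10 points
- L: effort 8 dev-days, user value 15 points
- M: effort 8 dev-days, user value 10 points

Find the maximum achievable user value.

This is a 0-1 knapsack instance.
G + L + M: effort 10 + 8 + 8 = 26 ≤ 32, user value 18 + 15 + 10 = 43.
G + Y + P + L: effort 10 + 4 + 9 + 8 = 31 ≤ 32, user value 18 + 8 + 7 + 15 = 48.
G + Y + L + M: effort 10 + 4 + 8 + 8 = 30 ≤ 32, user value 18 + 8 + 15 + 10 = 51.
Best is G, Y, L, and M with total user value 51.

51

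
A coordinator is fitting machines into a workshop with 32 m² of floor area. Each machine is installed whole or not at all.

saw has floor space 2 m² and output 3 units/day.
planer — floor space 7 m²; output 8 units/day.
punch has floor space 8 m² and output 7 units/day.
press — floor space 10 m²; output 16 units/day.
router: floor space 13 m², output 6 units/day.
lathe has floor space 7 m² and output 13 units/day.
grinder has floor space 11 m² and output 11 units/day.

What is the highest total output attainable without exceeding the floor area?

44

saw + planer + press + lathe: floor space 2 + 7 + 10 + 7 = 26 ≤ 32, output 3 + 8 + 16 + 13 = 40.
saw + press + lathe + grinder: floor space 2 + 10 + 7 + 11 = 30 ≤ 32, output 3 + 16 + 13 + 11 = 43.
planer + punch + press + lathe: floor space 7 + 8 + 10 + 7 = 32 ≤ 32, output 8 + 7 + 16 + 13 = 44.
Best is planer, punch, press, and lathe with total output 44.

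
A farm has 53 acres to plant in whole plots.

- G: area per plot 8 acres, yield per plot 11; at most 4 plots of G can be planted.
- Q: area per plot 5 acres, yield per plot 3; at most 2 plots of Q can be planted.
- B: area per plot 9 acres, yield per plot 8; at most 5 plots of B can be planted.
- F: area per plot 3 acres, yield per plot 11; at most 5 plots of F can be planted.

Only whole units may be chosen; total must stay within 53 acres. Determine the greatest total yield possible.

This is a bounded integer knapsack.
F has the best ratio (11/3); taking only F gives at most 5×11 = 55 (stopped by the supply cap of 5).
Mixing does better — 4×G, 1×Q, and 5×F: area 52 ≤ 53, yield 4·11 + 1·3 + 5·11 = 102.

102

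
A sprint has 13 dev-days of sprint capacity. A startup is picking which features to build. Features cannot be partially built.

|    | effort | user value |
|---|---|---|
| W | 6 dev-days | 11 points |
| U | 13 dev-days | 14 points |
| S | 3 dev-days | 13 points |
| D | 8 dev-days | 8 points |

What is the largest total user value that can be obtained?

Allowing fractional choices, the relaxed optimum would be about 28.3, but features are indivisible.
S + D: effort 3 + 8 = 11 ≤ 13, user value 13 + 8 = 21.
U: effort 13 ≤ 13, user value 14.
W + S: effort 6 + 3 = 9 ≤ 13, user value 11 + 13 = 24.
Best is W and S with total user value 24.

24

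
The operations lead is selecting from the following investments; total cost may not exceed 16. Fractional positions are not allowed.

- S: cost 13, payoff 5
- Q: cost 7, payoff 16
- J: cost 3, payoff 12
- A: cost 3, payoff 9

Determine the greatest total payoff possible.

37

Treat it as a binary knapsack problem.
Q + J + A: cost 7 + 3 + 3 = 13 ≤ 16, payoff 16 + 12 + 9 = 37.
Q + A: cost 7 + 3 = 10 ≤ 16, payoff 16 + 9 = 25.
Q + J: cost 7 + 3 = 10 ≤ 16, payoff 16 + 12 = 28.
Best is Q, J, and A with total payoff 37.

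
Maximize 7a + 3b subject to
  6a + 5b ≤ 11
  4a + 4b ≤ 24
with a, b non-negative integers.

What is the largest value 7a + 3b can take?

10

Relaxing integrality, the LP optimum is 12.83 at (a,b) = (1.83, 0), which is not an integer point.
(a,b)=(1,1): 6·1+5·1=11≤11, 4·1+4·1=8≤24, objective 10.
(a,b)=(1,0): 6·1+5·0=6≤11, 4·1+4·0=4≤24, objective 7.
The best lattice point is (1,1), giving 10.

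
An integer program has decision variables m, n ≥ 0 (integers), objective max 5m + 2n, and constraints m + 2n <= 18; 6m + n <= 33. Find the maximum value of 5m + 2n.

34

Relaxing integrality, the LP optimum is 35.45 at (m,n) = (4.36, 6.82), which is not an integer point.
(m,n)=(4,7): 1·4+2·7=18≤18, 6·4+1·7=31≤33, objective 34.
(m,n)=(4,6): 1·4+2·6=16≤18, 6·4+1·6=30≤33, objective 32.
Maximum is 34 at (m,n)=(4,7).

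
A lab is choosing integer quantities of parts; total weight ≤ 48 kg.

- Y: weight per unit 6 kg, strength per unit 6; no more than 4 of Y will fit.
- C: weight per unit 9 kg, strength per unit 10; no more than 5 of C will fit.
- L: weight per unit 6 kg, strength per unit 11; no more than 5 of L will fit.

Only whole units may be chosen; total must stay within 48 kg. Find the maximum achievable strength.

2×C and 5×L: weight 48 ≤ 48, strength 2·10 + 5·11 = 75.
3×Y and 5×L: weight 48 ≤ 48, strength 3·6 + 5·11 = 73.
Best is 75.

75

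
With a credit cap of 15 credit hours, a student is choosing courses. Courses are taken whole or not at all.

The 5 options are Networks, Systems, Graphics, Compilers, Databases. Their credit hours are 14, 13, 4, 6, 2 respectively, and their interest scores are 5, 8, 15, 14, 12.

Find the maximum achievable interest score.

Take Graphics, Compilers, and Databases: credit hours 4 + 6 + 2 = 12 ≤ 15, interest score 15 + 14 + 12 = 41.
No other feasible combination does better.

41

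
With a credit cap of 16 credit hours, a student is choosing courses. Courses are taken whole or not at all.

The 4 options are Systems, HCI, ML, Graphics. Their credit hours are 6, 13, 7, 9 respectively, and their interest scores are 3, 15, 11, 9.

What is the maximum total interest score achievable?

Allowing fractional choices, the relaxed optimum would be about 21.4, but courses are indivisible.
ML + Graphics: credit hours 7 + 9 = 16 ≤ 16, interest score 11 + 9 = 20.
Systems + ML: credit hours 6 + 7 = 13 ≤ 16, interest score 3 + 11 = 14.
HCI: credit hours 13 ≤ 16, interest score 15.
Best is ML and Graphics with total interest score 20.

20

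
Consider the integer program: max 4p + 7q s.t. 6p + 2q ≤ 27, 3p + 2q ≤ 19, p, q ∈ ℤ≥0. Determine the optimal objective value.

(p,q)=(0,9) is feasible, giving 63.
(p,q)=(1,8) is feasible, giving 60.
(p,q)=(0,8) is feasible, giving 56.
Maximum is 63 at (p,q)=(0,9).

63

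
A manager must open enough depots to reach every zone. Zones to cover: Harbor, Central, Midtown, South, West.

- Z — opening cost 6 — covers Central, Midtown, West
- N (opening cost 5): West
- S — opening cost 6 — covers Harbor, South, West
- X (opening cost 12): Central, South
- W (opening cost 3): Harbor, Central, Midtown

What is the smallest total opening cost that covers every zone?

9

Choose S and W: together they cover Harbor, Central, Midtown, South, West — every zone.
Total opening cost: 6 + 3 = 9.
No cover costs less than 9.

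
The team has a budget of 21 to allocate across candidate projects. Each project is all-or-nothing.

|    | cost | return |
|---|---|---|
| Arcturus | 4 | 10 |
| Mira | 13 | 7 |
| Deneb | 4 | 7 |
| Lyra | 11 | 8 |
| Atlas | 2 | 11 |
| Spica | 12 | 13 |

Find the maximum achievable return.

Allowing fractional choices, the relaxed optimum would be about 39.9, but projects are indivisible.
Arcturus + Atlas + Spica: cost 4 + 2 + 12 = 18 ≤ 21, return 10 + 11 + 13 = 34.
Arcturus + Deneb + Lyra + Atlas: cost 4 + 4 + 11 + 2 = 21 ≤ 21, return 10 + 7 + 8 + 11 = 36.
Deneb + Atlas + Spica: cost 4 + 2 + 12 = 18 ≤ 21, return 7 + 11 + 13 = 31.
Best is Arcturus, Deneb, Lyra, and Atlas with total return 36.

36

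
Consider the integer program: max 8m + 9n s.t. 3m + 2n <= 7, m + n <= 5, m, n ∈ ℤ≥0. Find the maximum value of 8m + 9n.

27

The continuous relaxation peaks at (0, 3.5) with value 31.50; rounding to a feasible lattice point costs some objective.
(m,n)=(0,3): 3·0+2·3=6≤7, 1·0+1·3=3≤5, objective 27.
(m,n)=(1,2): 3·1+2·2=7≤7, 1·1+1·2=3≤5, objective 26.
(m,n)=(0,2): 3·0+2·2=4≤7, 1·0+1·2=2≤5, objective 18.
Maximum is 27 at (m,n)=(0,3).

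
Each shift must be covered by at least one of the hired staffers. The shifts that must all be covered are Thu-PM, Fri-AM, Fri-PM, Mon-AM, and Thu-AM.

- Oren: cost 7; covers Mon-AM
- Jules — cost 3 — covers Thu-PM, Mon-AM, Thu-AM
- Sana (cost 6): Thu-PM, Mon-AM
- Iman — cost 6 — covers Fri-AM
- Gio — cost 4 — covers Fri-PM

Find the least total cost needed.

This is a weighted set-cover instance.
Choose Jules, Iman, and Gio: together they cover Thu-PM, Fri-AM, Fri-PM, Mon-AM, Thu-AM — every shift.
Total cost: 3 + 6 + 4 = 13.
No cover costs less than 13.

13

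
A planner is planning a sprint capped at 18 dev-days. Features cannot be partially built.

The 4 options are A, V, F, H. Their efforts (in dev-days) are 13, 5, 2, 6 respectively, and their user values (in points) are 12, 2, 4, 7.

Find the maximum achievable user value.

16

Take A and F: effort 13 + 2 = 15 ≤ 18, user value 12 + 4 = 16.
No other feasible combination does better.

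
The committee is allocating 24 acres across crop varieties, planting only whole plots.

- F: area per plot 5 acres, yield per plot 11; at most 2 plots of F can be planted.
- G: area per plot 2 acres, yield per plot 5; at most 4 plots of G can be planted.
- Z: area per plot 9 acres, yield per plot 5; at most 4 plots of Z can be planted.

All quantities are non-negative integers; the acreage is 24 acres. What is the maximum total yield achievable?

2×F and 4×G: area 18 ≤ 24, yield 2·11 + 4·5 = 42.
2×F, 2×G, and 1×Z: area 23 ≤ 24, yield 2·11 + 2·5 + 1·5 = 37.
Best is 42.

42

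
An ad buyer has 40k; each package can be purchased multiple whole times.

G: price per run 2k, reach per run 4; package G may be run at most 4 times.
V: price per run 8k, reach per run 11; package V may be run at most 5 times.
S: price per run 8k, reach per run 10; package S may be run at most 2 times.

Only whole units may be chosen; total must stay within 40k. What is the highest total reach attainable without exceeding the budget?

60

G has the best ratio (4/2); taking only G gives at most 4×4 = 16 (stopped by the supply cap of 4).
Mixing does better — 4×G and 4×V: price 40 ≤ 40, reach 4·4 + 4·11 = 60.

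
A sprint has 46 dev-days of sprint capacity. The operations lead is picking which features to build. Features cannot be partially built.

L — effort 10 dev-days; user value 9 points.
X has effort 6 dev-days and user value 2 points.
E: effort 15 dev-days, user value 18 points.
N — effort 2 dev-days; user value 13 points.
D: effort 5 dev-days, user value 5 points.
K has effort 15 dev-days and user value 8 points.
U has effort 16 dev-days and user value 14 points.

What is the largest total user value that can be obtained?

54

This is a 0-1 knapsack instance.
Allowing fractional choices, the relaxed optimum would be about 57.2, but features are indivisible.
E + N + D + U: effort 15 + 2 + 5 + 16 = 38 ≤ 46, user value 18 + 13 + 5 + 14 = 50.
L + E + N + U: effort 10 + 15 + 2 + 16 = 43 ≤ 46, user value 9 + 18 + 13 + 14 = 54.
X + E + N + D + U: effort 6 + 15 + 2 + 5 + 16 = 44 ≤ 46, user value 2 + 18 + 13 + 5 + 14 = 52.
Best is L, E, N, and U with total user value 54.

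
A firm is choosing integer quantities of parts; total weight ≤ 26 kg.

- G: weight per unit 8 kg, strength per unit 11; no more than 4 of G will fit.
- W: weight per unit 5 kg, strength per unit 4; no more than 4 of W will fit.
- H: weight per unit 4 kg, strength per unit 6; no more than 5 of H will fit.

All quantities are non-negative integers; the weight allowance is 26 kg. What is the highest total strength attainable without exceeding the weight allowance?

35

1×G and 4×H: weight 24 ≤ 26, strength 1·11 + 4·6 = 35.
1×W and 5×H: weight 25 ≤ 26, strength 1·4 + 5·6 = 34.
Best is 35.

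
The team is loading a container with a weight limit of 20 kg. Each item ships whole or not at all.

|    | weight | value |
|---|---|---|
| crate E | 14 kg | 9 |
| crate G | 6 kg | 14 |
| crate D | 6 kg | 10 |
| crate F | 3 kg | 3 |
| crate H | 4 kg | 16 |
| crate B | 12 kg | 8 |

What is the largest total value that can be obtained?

43

Take crate G, crate D, crate F, and crate H: weight 6 + 6 + 3 + 4 = 19 ≤ 20, value 14 + 10 + 3 + 16 = 43.
No other feasible combination does better.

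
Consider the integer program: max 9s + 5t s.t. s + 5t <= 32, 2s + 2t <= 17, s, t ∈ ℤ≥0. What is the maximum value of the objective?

72

(s,t)=(8,0) is feasible, giving 72.
(s,t)=(7,1) is feasible, giving 68.
(s,t)=(7,0) is feasible, giving 63.
The best lattice point is (8,0), giving 72.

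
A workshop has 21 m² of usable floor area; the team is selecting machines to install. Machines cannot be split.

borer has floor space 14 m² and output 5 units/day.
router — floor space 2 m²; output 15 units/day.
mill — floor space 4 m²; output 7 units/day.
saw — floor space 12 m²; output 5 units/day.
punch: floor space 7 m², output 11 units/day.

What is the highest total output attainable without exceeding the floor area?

This is an integer program with binary decision variables.
Allowing fractional choices, the relaxed optimum would be about 36.3, but machines are indivisible.
router + mill + punch: floor space 2 + 4 + 7 = 13 ≤ 21, output 15 + 7 + 11 = 33.
router + saw + punch: floor space 2 + 12 + 7 = 21 ≤ 21, output 15 + 5 + 11 = 31.
router + mill + saw: floor space 2 + 4 + 12 = 18 ≤ 21, output 15 + 7 + 5 = 27.
Best is router, mill, and punch with total output 33.

33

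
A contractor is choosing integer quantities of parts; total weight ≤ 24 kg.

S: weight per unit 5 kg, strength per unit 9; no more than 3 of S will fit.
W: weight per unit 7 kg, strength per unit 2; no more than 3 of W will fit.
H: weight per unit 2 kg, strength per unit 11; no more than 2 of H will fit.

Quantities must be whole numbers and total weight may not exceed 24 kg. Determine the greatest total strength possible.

49

H has the best ratio (11/2); taking only H gives at most 2×11 = 22 (stopped by the supply cap of 2).
Mixing does better — 3×S and 2×H: weight 19 ≤ 24, strength 3·9 + 2·11 = 49.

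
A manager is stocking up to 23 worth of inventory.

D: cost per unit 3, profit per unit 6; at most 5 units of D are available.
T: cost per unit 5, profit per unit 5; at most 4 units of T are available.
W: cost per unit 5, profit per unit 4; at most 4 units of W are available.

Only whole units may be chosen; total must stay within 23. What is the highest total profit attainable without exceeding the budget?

35

D has the best ratio (6/3); taking only D gives at most 5×6 = 30 (stopped by the supply cap of 5).
Mixing does better — 5×D and 1×T: cost 20 ≤ 23, profit 5·6 + 1·5 = 35.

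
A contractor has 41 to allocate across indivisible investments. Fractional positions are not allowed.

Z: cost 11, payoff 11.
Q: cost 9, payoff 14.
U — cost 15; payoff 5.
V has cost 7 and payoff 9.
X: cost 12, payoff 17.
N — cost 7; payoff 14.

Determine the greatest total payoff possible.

56

This is a 0-1 knapsack instance.
Allowing fractional choices, the relaxed optimum would be about 60.0, but investments are indivisible.
Q + V + X + N: cost 9 + 7 + 12 + 7 = 35 ≤ 41, payoff 14 + 9 + 17 + 14 = 54.
Z + V + X + N: cost 11 + 7 + 12 + 7 = 37 ≤ 41, payoff 11 + 9 + 17 + 14 = 51.
Z + Q + X + N: cost 11 + 9 + 12 + 7 = 39 ≤ 41, payoff 11 + 14 + 17 + 14 = 56.
Best is Z, Q, X, and N with total payoff 56.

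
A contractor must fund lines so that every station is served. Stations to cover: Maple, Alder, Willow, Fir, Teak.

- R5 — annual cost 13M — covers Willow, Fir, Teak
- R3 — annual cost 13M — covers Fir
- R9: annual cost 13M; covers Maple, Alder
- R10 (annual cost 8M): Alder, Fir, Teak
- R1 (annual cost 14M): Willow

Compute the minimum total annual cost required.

26

The greedy cost-per-new-station heuristic would pick R10, R5, and R9 for 34, but a cheaper cover exists.
Choose R5 and R9: together they cover Maple, Alder, Willow, Fir, Teak — every station.
Total annual cost: 13 + 13 = 26.
No cover costs less than 26.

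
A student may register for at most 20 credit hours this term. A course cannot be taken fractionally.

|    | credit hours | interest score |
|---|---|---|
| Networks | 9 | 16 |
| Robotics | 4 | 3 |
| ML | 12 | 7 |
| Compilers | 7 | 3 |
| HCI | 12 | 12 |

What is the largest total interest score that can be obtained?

22

Allowing fractional choices, the relaxed optimum would be about 27.0, but courses are indivisible.
Networks + Robotics + Compilers: credit hours 9 + 4 + 7 = 20 ≤ 20, interest score 16 + 3 + 3 = 22.
Networks + Robotics: credit hours 9 + 4 = 13 ≤ 20, interest score 16 + 3 = 19.
Best is Networks, Robotics, and Compilers with total interest score 22.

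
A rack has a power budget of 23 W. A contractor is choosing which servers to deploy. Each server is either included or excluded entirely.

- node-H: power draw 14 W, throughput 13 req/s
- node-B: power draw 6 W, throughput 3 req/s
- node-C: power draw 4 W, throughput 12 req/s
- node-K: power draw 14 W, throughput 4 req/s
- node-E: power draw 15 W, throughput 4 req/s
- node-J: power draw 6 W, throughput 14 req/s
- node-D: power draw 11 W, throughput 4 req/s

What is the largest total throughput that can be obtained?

30

This is a 0-1 knapsack instance.
Take node-C, node-J, and node-D: power draw 4 + 6 + 11 = 21 ≤ 23, throughput 12 + 14 + 4 = 30.
No other feasible combination does better.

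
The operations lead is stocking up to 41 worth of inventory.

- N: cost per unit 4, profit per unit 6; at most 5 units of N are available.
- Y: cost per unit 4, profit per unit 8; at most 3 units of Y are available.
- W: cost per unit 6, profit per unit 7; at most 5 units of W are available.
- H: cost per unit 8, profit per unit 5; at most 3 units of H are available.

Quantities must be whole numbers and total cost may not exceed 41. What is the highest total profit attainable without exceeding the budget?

62

This is a bounded integer knapsack.
Take 4×N, 3×Y, and 2×W: cost 40 ≤ 41, profit 4·6 + 3·8 + 2·7 = 62.
Y has the best ratio (8/4) and is taken to its limit of 3; remaining capacity is filled optimally with the others.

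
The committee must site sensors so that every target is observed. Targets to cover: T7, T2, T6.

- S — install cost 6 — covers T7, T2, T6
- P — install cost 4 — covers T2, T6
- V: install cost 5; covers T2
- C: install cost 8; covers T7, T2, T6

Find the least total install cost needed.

S alone covers T7, T2, T6 — every target.
Total install cost: 6.
No cover costs less than 6.

6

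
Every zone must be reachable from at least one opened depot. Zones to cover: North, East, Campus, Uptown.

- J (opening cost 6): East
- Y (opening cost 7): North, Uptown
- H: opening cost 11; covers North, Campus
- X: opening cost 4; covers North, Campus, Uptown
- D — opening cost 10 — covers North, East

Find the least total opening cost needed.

10

Choose J and X: together they cover North, East, Campus, Uptown — every zone.
Total opening cost: 6 + 4 = 10.
No cover costs less than 10.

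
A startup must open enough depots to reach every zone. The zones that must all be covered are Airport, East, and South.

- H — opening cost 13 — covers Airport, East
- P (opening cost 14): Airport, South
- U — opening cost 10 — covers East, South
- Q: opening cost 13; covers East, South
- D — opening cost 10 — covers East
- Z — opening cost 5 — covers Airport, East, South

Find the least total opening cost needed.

5

Z alone covers Airport, East, South — every zone.
Total opening cost: 5.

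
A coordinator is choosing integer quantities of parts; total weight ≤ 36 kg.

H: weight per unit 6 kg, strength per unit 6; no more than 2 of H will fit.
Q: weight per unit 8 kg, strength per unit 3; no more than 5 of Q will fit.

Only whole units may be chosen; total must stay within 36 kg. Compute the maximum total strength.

21

H has the best ratio (6/6); taking only H gives at most 2×6 = 12 (stopped by the supply cap of 2).
Mixing does better — 2×H and 3×Q: weight 36 ≤ 36, strength 2·6 + 3·3 = 21.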